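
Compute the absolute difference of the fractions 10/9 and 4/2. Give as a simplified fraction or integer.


Simplify: 10/9 = 10/9 and 4/2 = 2
Find common denominator: LCD = 9
Convert: 10/9 and 18/9
Difference = |10 - 18|/9 = 8/9
Simplified = 8/9

8/9


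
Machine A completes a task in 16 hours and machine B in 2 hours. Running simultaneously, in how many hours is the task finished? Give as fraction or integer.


Rate of A = 1/16 job per hour
Rate of B = 1/2 job per hour
Combined rate = 1/16 + 1/2
Find common denominator: (2 + 16)/(16*2) = 18/32
Combined rate = 9/16 job per hour
Time together = 1 / (9/16) = 16/9 hours

16/9


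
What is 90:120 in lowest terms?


Find GCD(90, 120)
GCD = 30
Divide both by 30: 90/30 = 3, 120/30 = 4
Simplified ratio = 3:4

3:4


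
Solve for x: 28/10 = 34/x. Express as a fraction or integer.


Setting up: 28/10 = 34/x
Cross multiply: 28 * x = 10 * 34
28x = 340
x = 340/28
x = 85/7

85/7


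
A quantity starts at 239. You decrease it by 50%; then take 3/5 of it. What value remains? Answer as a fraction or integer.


Start with 239.
Step 1: Decrease by 50%: 239 * 50/100 = 239/2
Step 2: Take 3/5: 239/2 * 3/5 = 717/10
Final result = 717/10

717/10


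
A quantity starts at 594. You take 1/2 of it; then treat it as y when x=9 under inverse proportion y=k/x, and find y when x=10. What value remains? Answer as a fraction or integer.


Start with 594.
Step 1: Take 1/2: 594 * 1/2 = 297
Step 2: Inverse prop: k = (297)*9; new y = k/10 = 297*9/10 = 2673/10
Final result = 2673/10

2673/10


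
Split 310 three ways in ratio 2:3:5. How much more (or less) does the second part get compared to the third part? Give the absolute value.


Total parts = 2 + 3 + 5 = 10
Value per part = 310 / 10 = 31
Shares: 2*31=62, 3*31=93, 5*31=155
Second share = 93, third share = 155
Difference = |93 - 155| = 62

62


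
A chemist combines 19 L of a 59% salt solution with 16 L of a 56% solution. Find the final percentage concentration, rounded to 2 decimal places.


Solute in mixture 1 = 59% of 19 L = 19*59/100 = 1121/100 L
Solute in mixture 2 = 56% of 16 L = 16*56/100 = 224/25 L
Total solute = 1121/100 + 224/25 = 2017/100 L
Total volume = 19 + 16 = 35 L
Final concentration = 2017/100/35 * 100 = 57.63%

57.63


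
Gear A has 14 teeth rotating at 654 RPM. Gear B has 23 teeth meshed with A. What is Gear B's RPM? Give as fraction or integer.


Gear ratio: teeth_A * RPM_A = teeth_B * RPM_B
14 * 654 = 23 * RPM_B
9156 = 23 * RPM_B
RPM_B = 9156 / 23
RPM_B = 9156/23

9156/23


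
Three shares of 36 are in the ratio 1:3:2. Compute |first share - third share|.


Total parts = 1 + 3 + 2 = 6
Value per part = 36 / 6 = 6
Shares: 1*6=6, 3*6=18, 2*6=12
First share = 6, third share = 12
Difference = |6 - 12| = 6

6


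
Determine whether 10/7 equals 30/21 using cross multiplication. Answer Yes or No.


Cross multiply to check 10/7 = 30/21
Left cross product: 10 * 21 = 210
Right cross product: 7 * 30 = 210
210 = 210
Equal, so proportions match => Yes

Yes


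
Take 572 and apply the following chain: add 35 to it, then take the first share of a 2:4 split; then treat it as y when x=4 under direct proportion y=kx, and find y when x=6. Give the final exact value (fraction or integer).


Start with 572.
Step 1: Add 35: 572+35=607; split 2:4 first = 607*2/6 = 607/3
Step 2: Direct prop: k = (607/3)/4; new y = k*6 = 607/3*6/4 = 607/2
Final result = 607/2

607/2


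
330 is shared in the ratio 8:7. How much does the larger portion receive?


Total parts = 8 + 7 = 15
Value per part = 330 / 15 = 22
First share = 8 * 22 = 176
Second share = 7 * 22 = 154
Larger share = 176

176


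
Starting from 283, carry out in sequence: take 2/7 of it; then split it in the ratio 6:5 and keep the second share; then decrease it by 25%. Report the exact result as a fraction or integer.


Start with 283.
Step 1: Take 2/7: 283 * 2/7 = 566/7
Step 2: Split 6:5, second share = 566/7 * 5/11 = 2830/77
Step 3: Decrease by 25%: 2830/77 * 75/100 = 4245/154
Final result = 4245/154

4245/154


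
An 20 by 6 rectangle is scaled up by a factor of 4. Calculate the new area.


Original dimensions: 20 x 6
Enlargement factor = 4
New width = 20 * 4 = 80
New height = 6 * 4 = 24
New area = 80 * 24 = 1920

1920


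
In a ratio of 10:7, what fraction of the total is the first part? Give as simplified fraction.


Total parts = 10 + 7 = 17
First part fraction = 10/17
Simplify: 10/17 = 10/17

10/17


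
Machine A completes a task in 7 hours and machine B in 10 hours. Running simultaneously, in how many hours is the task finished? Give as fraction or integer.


Rate of A = 1/7 job per hour
Rate of B = 1/10 job per hour
Combined rate = 1/7 + 1/10
Find common denominator: (10 + 7)/(7*10) = 17/70
Combined rate = 17/70 job per hour
Time together = 1 / (17/70) = 70/17 hours

70/17


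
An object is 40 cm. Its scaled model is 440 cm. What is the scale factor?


Original length = 40 cm
Scaled length = 440 cm
Scale factor = 440 / 40
= 11

11


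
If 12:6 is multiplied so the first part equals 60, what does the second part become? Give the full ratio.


Original ratio: 12:6
First term target: 60
Scale factor = 60 / 12 = 5
Multiply second term: 6 * 5 = 30
Equivalent ratio = 60:30

60:30


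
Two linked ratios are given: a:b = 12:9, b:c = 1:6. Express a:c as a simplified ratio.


Given a:b = 12:9 and b:c = 1:6
Make b consistent. Multiply first ratio by 1: a:b = 12:9
Multiply second ratio by 9: b:c = 9:54
Now b = 9 in both, so a:b:c = 12:9:54
Therefore a:c = 12:54
Simplify by GCD: a:c = 2:9

2:9


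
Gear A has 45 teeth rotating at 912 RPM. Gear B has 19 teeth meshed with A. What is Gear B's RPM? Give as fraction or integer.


Gear ratio: teeth_A * RPM_A = teeth_B * RPM_B
45 * 912 = 19 * RPM_B
41040 = 19 * RPM_B
RPM_B = 41040 / 19
RPM_B = 2160

2160


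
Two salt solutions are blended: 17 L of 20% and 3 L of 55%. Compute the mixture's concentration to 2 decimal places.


Solute in mixture 1 = 20% of 17 L = 17*20/100 = 17/5 L
Solute in mixture 2 = 55% of 3 L = 3*55/100 = 33/20 L
Total solute = 17/5 + 33/20 = 101/20 L
Total volume = 17 + 3 = 20 L
Final concentration = 101/20/20 * 100 = 25.25%

25.25


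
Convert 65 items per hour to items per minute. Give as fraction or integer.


Converting from per hour to per minute
Rate = 65 items per hour
Divide by 60: 65/60
= 13/12 items per minute

13/12


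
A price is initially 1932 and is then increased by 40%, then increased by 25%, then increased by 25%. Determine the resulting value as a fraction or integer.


Start: 1932
Step 1: increase by 40% => multiply by 140/100
  1932 * 140/100 = 13524/5
Step 2: increase by 25% => multiply by 125/100
  13524/5 * 125/100 = 3381
Step 3: increase by 25% => multiply by 125/100
  3381 * 125/100 = 16905/4
Final value = 16905/4

16905/4


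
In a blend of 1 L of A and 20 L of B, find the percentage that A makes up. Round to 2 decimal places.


Volume of A = 1 L
Volume of B = 20 L
Total volume = 1 + 20 = 21 L
Percentage of A = (1/21) * 100
= 4.76%

4.76


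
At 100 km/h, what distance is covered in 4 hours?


Using distance = speed * time
Speed = 100 km/h
Time = 4 hours
Distance = 100 * 4
= 400 km

400


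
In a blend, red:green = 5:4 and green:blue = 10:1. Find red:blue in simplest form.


Given a:b = 5:4 and b:c = 10:1
Make b consistent. Multiply first ratio by 10: a:b = 50:40
Multiply second ratio by 4: b:c = 40:4
Now b = 40 in both, so a:b:c = 50:40:4
Therefore a:c = 50:4
Simplify by GCD: a:c = 25:2

25:2


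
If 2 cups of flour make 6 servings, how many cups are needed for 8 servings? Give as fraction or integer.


Original: 2 cups for 6 servings
Target servings = 8
Scaling factor = 8/6
New amount = 2 * 8/6
= 16/6
= 8/3 cups

8/3


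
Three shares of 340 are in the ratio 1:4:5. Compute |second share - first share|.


Total parts = 1 + 4 + 5 = 10
Value per part = 340 / 10 = 34
Shares: 1*34=34, 4*34=136, 5*34=170
Second share = 136, first share = 34
Difference = |136 - 34| = 102

102


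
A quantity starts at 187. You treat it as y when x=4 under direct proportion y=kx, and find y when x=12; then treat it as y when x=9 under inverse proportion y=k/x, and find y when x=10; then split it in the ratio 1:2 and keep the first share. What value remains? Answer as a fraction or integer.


Start with 187.
Step 1: Direct prop: k = (187)/4; new y = k*12 = 187*12/4 = 561
Step 2: Inverse prop: k = (561)*9; new y = k/10 = 561*9/10 = 5049/10
Step 3: Split 1:2, first share = 5049/10 * 1/3 = 1683/10
Final result = 1683/10

1683/10


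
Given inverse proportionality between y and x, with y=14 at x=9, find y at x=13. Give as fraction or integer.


Inverse proportion: y = k/x
Find k: k = 9 * 14 = 126
Compute y at x=13: y = 126/13
y = 126/13

126/13


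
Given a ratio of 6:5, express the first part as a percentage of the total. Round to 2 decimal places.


Total parts = 6 + 5 = 11
First part fraction = 6/11
Percentage = (6/11) * 100
= 0.545455 * 100
= 54.55%

54.55


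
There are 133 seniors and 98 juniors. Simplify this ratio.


Find GCD(133, 98)
GCD = 7
Divide both by 7: 133/7 = 19, 98/7 = 14
Simplified ratio = 19:14

19:14


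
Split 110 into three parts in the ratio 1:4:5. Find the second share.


Ratio = 1:4:5
Total parts = 1 + 4 + 5 = 10
Value per part = 110 / 10 = 11
First share = 1 * 11 = 11
Middle share = 4 * 11 = 44
Third share = 5 * 11 = 55

44


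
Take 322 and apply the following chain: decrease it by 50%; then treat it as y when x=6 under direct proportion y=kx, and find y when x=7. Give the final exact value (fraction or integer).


Start with 322.
Step 1: Decrease by 50%: 322 * 50/100 = 161
Step 2: Direct prop: k = (161)/6; new y = k*7 = 161*7/6 = 1127/6
Final result = 1127/6

1127/6


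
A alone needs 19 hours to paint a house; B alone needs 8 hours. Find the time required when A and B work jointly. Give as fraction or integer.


Rate of A = 1/19 job per hour
Rate of B = 1/8 job per hour
Combined rate = 1/19 + 1/8
Find common denominator: (8 + 19)/(19*8) = 27/152
Combined rate = 27/152 job per hour
Time together = 1 / (27/152) = 152/27 hours

152/27


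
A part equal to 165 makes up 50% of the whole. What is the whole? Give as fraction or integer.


Given: 165 is 50% of the whole
Set up: 165 = 50/100 * whole
whole = 165 * 100 / 50
whole = 16500 / 50
whole = 330

330


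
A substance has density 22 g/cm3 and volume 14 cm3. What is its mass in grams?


Using mass = density * volume
Density = 22 g/cm3
Volume = 14 cm3
Mass = 22 * 14
= 308 g

308


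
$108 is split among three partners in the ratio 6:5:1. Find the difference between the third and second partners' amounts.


Total parts = 6 + 5 + 1 = 12
Value per part = 108 / 12 = 9
Shares: 6*9=54, 5*9=45, 1*9=9
Third share = 9, second share = 45
Difference = |9 - 45| = 36

36


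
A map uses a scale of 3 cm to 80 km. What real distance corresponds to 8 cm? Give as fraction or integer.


Map scale: 3 cm = 80 km
Measured distance on map = 8 cm
Set up proportion: 8 * 80 / 3
= 640 / 3
= 640/3 km

640/3


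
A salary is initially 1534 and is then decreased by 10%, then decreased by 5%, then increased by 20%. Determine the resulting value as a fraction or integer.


Start: 1534
Step 1: decrease by 10% => multiply by 90/100
  1534 * 90/100 = 6903/5
Step 2: decrease by 5% => multiply by 95/100
  6903/5 * 95/100 = 131157/100
Step 3: increase by 20% => multiply by 120/100
  131157/100 * 120/100 = 393471/250
Final value = 393471/250

393471/250


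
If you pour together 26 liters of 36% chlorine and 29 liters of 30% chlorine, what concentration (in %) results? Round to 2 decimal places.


Solute in mixture 1 = 36% of 26 L = 26*36/100 = 234/25 L
Solute in mixture 2 = 30% of 29 L = 29*30/100 = 87/10 L
Total solute = 234/25 + 87/10 = 903/50 L
Total volume = 26 + 29 = 55 L
Final concentration = 903/50/55 * 100 = 32.84%

32.84


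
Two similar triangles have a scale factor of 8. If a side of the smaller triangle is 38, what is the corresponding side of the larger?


Similar triangles have proportional sides
Scale factor = 8
Smaller side = 38
Corresponding larger side = 38 * 8
= 304

304


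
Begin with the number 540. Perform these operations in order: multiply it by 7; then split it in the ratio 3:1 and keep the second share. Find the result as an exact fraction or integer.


Start with 540.
Step 1: Multiply by 7: 540 * 7 = 3780
Step 2: Split 3:1, second share = 3780 * 1/4 = 945
Final result = 945

945


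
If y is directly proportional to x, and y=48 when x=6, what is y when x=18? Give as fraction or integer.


Direct proportion: y = kx
Find k: k = 48/6 = 8
Compute y at x=18: y = 8 * 18
y = 144

144


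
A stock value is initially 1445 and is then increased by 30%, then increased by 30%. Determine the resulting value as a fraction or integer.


Start: 1445
Step 1: increase by 30% => multiply by 130/100
  1445 * 130/100 = 3757/2
Step 2: increase by 30% => multiply by 130/100
  3757/2 * 130/100 = 48841/20
Final value = 48841/20

48841/20


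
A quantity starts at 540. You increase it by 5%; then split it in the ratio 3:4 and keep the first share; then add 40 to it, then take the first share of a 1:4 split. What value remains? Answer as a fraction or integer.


Start with 540.
Step 1: Increase by 5%: 540 * 105/100 = 567
Step 2: Split 3:4, first share = 567 * 3/7 = 243
Step 3: Add 40: 243+40=283; split 1:4 first = 283*1/5 = 283/5
Final result = 283/5

283/5


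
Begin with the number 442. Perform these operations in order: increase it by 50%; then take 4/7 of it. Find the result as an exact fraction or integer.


Start with 442.
Step 1: Increase by 50%: 442 * 150/100 = 663
Step 2: Take 4/7: 663 * 4/7 = 2652/7
Final result = 2652/7

2652/7


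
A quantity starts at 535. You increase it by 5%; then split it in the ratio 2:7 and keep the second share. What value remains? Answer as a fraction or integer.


Start with 535.
Step 1: Increase by 5%: 535 * 105/100 = 2247/4
Step 2: Split 2:7, second share = 2247/4 * 7/9 = 5243/12
Final result = 5243/12

5243/12


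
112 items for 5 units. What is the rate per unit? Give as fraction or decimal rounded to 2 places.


Total items = 112
Number of units = 5
Unit rate = 112 / 5
= 22.40 items per unit

22.40


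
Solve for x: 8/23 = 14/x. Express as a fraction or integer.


Setting up: 8/23 = 14/x
Cross multiply: 8 * x = 23 * 14
8x = 322
x = 322/8
x = 161/4

161/4


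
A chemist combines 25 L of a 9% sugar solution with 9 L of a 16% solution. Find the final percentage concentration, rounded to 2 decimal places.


Solute in mixture 1 = 9% of 25 L = 25*9/100 = 9/4 L
Solute in mixture 2 = 16% of 9 L = 9*16/100 = 36/25 L
Total solute = 9/4 + 36/25 = 369/100 L
Total volume = 25 + 9 = 34 L
Final concentration = 369/100/34 * 100 = 10.85%

10.85


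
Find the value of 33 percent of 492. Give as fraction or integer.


Compute 33% of 492
Convert percentage: 33% = 33/100
Multiply: 492 * 33/100
= 16236/100
= 4059/25

4059/25


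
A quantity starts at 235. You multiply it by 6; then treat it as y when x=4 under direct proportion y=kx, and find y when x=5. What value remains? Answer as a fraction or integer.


Start with 235.
Step 1: Multiply by 6: 235 * 6 = 1410
Step 2: Direct prop: k = (1410)/4; new y = k*5 = 1410*5/4 = 3525/2
Final result = 3525/2

3525/2


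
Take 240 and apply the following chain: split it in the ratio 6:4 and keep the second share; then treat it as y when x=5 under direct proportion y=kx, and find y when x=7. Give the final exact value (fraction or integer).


Start with 240.
Step 1: Split 6:4, second share = 240 * 4/10 = 96
Step 2: Direct prop: k = (96)/5; new y = k*7 = 96*7/5 = 672/5
Final result = 672/5

672/5


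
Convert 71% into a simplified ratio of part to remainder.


Part = 71%, Remainder = 29%
Ratio = 71:29
GCD(71, 29) = 1
Simplify: 71:29 = 71:29

71:29


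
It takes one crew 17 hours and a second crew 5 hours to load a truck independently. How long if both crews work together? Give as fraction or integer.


Rate of A = 1/17 job per hour
Rate of B = 1/5 job per hour
Combined rate = 1/17 + 1/5
Find common denominator: (5 + 17)/(17*5) = 22/85
Combined rate = 22/85 job per hour
Time together = 1 / (22/85) = 85/22 hours

85/22


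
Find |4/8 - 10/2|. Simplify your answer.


Simplify: 4/8 = 1/2 and 10/2 = 5
Find common denominator: LCD = 2
Convert: 1/2 and 10/2
Difference = |1 - 10|/2 = 9/2
Simplified = 9/2

9/2


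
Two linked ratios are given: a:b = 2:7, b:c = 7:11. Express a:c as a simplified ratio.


Given a:b = 2:7 and b:c = 7:11
Make b consistent. Multiply first ratio by 7: a:b = 14:49
Multiply second ratio by 7: b:c = 49:77
Now b = 49 in both, so a:b:c = 14:49:77
Therefore a:c = 14:77
Simplify by GCD: a:c = 2:11

2:11


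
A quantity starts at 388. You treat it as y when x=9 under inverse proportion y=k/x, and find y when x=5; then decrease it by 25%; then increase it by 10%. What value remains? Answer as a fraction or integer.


Start with 388.
Step 1: Inverse prop: k = (388)*9; new y = k/5 = 388*9/5 = 3492/5
Step 2: Decrease by 25%: 3492/5 * 75/100 = 2619/5
Step 3: Increase by 10%: 2619/5 * 110/100 = 28809/50
Final result = 28809/50

28809/50


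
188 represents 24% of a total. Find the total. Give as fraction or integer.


Given: 188 is 24% of the whole
Set up: 188 = 24/100 * whole
whole = 188 * 100 / 24
whole = 18800 / 24
whole = 2350/3

2350/3


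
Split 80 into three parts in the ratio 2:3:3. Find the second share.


Ratio = 2:3:3
Total parts = 2 + 3 + 3 = 8
Value per part = 80 / 8 = 10
First share = 2 * 10 = 20
Middle share = 3 * 10 = 30
Third share = 3 * 10 = 30

30


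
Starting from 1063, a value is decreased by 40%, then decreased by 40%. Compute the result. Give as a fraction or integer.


Start: 1063
Step 1: decrease by 40% => multiply by 60/100
  1063 * 60/100 = 3189/5
Step 2: decrease by 40% => multiply by 60/100
  3189/5 * 60/100 = 9567/25
Final value = 9567/25

9567/25


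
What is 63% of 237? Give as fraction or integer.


Compute 63% of 237
Convert percentage: 63% = 63/100
Multiply: 237 * 63/100
= 14931/100
= 14931/100

14931/100


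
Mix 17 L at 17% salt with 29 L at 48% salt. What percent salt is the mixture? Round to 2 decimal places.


Solute in mixture 1 = 17% of 17 L = 17*17/100 = 289/100 L
Solute in mixture 2 = 48% of 29 L = 29*48/100 = 348/25 L
Total solute = 289/100 + 348/25 = 1681/100 L
Total volume = 17 + 29 = 46 L
Final concentration = 1681/100/46 * 100 = 36.54%

36.54


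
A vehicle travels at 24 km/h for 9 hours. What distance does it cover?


Using distance = speed * time
Speed = 24 km/h
Time = 9 hours
Distance = 24 * 9
= 216 km

216


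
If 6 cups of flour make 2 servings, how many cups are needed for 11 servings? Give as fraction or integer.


Original: 6 cups for 2 servings
Target servings = 11
Scaling factor = 11/2
New amount = 6 * 11/2
= 66/2
= 33 cups

33


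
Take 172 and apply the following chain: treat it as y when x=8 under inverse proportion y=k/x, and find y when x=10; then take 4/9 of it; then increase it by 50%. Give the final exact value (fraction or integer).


Start with 172.
Step 1: Inverse prop: k = (172)*8; new y = k/10 = 172*8/10 = 688/5
Step 2: Take 4/9: 688/5 * 4/9 = 2752/45
Step 3: Increase by 50%: 2752/45 * 150/100 = 1376/15
Final result = 1376/15

1376/15


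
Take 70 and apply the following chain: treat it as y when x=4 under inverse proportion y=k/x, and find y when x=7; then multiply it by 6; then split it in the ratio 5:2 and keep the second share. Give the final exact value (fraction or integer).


Start with 70.
Step 1: Inverse prop: k = (70)*4; new y = k/7 = 70*4/7 = 40
Step 2: Multiply by 6: 40 * 6 = 240
Step 3: Split 5:2, second share = 240 * 2/7 = 480/7
Final result = 480/7

480/7


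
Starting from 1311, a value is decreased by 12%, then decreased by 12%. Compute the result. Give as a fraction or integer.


Start: 1311
Step 1: decrease by 12% => multiply by 88/100
  1311 * 88/100 = 28842/25
Step 2: decrease by 12% => multiply by 88/100
  28842/25 * 88/100 = 634524/625
Final value = 634524/625

634524/625


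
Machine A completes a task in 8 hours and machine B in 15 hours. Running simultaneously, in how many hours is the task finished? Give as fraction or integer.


Rate of A = 1/8 job per hour
Rate of B = 1/15 job per hour
Combined rate = 1/8 + 1/15
Find common denominator: (15 + 8)/(8*15) = 23/120
Combined rate = 23/120 job per hour
Time together = 1 / (23/120) = 120/23 hours

120/23


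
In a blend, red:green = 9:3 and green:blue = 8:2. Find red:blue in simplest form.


Given a:b = 9:3 and b:c = 8:2
Make b consistent. Multiply first ratio by 8: a:b = 72:24
Multiply second ratio by 3: b:c = 24:6
Now b = 24 in both, so a:b:c = 72:24:6
Therefore a:c = 72:6
Simplify by GCD: a:c = 12:1

12:1


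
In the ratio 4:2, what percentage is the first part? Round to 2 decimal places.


Total parts = 4 + 2 = 6
First part fraction = 4/6
Percentage = (4/6) * 100
= 0.666667 * 100
= 66.67%

66.67


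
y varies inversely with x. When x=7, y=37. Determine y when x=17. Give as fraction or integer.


Inverse proportion: y = k/x
Find k: k = 7 * 37 = 259
Compute y at x=17: y = 259/17
y = 259/17

259/17


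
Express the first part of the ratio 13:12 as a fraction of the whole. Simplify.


Total parts = 13 + 12 = 25
First part fraction = 13/25
Simplify: 13/25 = 13/25

13/25


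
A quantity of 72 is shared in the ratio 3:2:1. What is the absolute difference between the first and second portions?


Total parts = 3 + 2 + 1 = 6
Value per part = 72 / 6 = 12
Shares: 3*12=36, 2*12=24, 1*12=12
First share = 36, second share = 24
Difference = |36 - 24| = 12

12


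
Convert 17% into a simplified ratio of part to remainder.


Part = 17%, Remainder = 83%
Ratio = 17:83
GCD(17, 83) = 1
Simplify: 17:83 = 17:83

17:83


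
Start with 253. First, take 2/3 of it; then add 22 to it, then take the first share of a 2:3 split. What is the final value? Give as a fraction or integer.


Start with 253.
Step 1: Take 2/3: 253 * 2/3 = 506/3
Step 2: Add 22: 506/3+22=572/3; split 2:3 first = 572/3*2/5 = 1144/15
Final result = 1144/15

1144/15


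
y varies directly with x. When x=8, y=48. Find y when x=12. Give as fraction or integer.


Direct proportion: y = kx
Find k: k = 48/8 = 6
Compute y at x=12: y = 6 * 12
y = 72

72


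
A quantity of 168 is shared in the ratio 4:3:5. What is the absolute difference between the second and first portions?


Total parts = 4 + 3 + 5 = 12
Value per part = 168 / 12 = 14
Shares: 4*14=56, 3*14=42, 5*14=70
Second share = 42, first share = 56
Difference = |42 - 56| = 14

14


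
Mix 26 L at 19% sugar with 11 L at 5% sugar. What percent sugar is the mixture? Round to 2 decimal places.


Solute in mixture 1 = 19% of 26 L = 26*19/100 = 247/50 L
Solute in mixture 2 = 5% of 11 L = 11*5/100 = 11/20 L
Total solute = 247/50 + 11/20 = 549/100 L
Total volume = 26 + 11 = 37 L
Final concentration = 549/100/37 * 100 = 14.84%

14.84


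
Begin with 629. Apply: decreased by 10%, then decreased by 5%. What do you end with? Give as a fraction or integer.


Start: 629
Step 1: decrease by 10% => multiply by 90/100
  629 * 90/100 = 5661/10
Step 2: decrease by 5% => multiply by 95/100
  5661/10 * 95/100 = 107559/200
Final value = 107559/200

107559/200


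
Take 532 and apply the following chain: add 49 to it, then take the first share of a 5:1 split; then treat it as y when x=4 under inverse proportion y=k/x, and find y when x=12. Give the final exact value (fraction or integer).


Start with 532.
Step 1: Add 49: 532+49=581; split 5:1 first = 581*5/6 = 2905/6
Step 2: Inverse prop: k = (2905/6)*4; new y = k/12 = 2905/6*4/12 = 2905/18
Final result = 2905/18

2905/18


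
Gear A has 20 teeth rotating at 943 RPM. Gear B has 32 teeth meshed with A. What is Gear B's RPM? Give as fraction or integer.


Gear ratio: teeth_A * RPM_A = teeth_B * RPM_B
20 * 943 = 32 * RPM_B
18860 = 32 * RPM_B
RPM_B = 18860 / 32
RPM_B = 4715/8

4715/8


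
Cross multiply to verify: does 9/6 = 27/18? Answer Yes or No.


Cross multiply to check 9/6 = 27/18
Left cross product: 9 * 18 = 162
Right cross product: 6 * 27 = 162
162 = 162
Equal, so proportions match => Yes

Yes


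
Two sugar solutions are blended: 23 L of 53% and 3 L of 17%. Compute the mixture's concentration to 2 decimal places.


Solute in mixture 1 = 53% of 23 L = 23*53/100 = 1219/100 L
Solute in mixture 2 = 17% of 3 L = 3*17/100 = 51/100 L
Total solute = 1219/100 + 51/100 = 127/10 L
Total volume = 23 + 3 = 26 L
Final concentration = 127/10/26 * 100 = 48.85%

48.85


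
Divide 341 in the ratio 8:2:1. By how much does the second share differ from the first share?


Total parts = 8 + 2 + 1 = 11
Value per part = 341 / 11 = 31
Shares: 8*31=248, 2*31=62, 1*31=31
Second share = 62, first share = 248
Difference = |62 - 248| = 186

186


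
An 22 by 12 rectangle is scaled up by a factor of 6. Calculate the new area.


Original dimensions: 22 x 12
Enlargement factor = 6
New width = 22 * 6 = 132
New height = 12 * 6 = 72
New area = 132 * 72 = 9504

9504


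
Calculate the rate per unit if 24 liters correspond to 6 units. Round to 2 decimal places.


Total liters = 24
Number of units = 6
Unit rate = 24 / 6
= 4 liters per unit

4


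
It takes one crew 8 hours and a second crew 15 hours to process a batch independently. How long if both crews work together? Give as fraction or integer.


Rate of A = 1/8 job per hour
Rate of B = 1/15 job per hour
Combined rate = 1/8 + 1/15
Find common denominator: (15 + 8)/(8*15) = 23/120
Combined rate = 23/120 job per hour
Time together = 1 / (23/120) = 120/23 hours

120/23


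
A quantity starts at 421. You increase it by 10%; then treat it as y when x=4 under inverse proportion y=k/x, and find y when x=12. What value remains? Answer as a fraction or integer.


Start with 421.
Step 1: Increase by 10%: 421 * 110/100 = 4631/10
Step 2: Inverse prop: k = (4631/10)*4; new y = k/12 = 4631/10*4/12 = 4631/30
Final result = 4631/30

4631/30


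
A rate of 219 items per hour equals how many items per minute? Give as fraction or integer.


Converting from per hour to per minute
Rate = 219 items per hour
Divide by 60: 219/60
= 73/20 items per minute

73/20


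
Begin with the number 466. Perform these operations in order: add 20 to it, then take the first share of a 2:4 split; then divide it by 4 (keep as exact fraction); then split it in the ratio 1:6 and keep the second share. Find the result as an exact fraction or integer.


Start with 466.
Step 1: Add 20: 466+20=486; split 2:4 first = 486*2/6 = 162
Step 2: Divide by 4: 162 / 4 = 81/2
Step 3: Split 1:6, second share = 81/2 * 6/7 = 243/7
Final result = 243/7

243/7


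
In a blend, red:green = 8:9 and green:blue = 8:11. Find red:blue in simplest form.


Given a:b = 8:9 and b:c = 8:11
Make b consistent. Multiply first ratio by 8: a:b = 64:72
Multiply second ratio by 9: b:c = 72:99
Now b = 72 in both, so a:b:c = 64:72:99
Therefore a:c = 64:99
Simplify by GCD: a:c = 64:99

64:99


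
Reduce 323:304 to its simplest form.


Find GCD(323, 304)
GCD = 19
Divide both by 19: 323/19 = 17, 304/19 = 16
Simplified ratio = 17:16

17:16


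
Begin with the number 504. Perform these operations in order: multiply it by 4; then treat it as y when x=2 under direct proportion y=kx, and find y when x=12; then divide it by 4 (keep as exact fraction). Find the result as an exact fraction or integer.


Start with 504.
Step 1: Multiply by 4: 504 * 4 = 2016
Step 2: Direct prop: k = (2016)/2; new y = k*12 = 2016*12/2 = 12096
Step 3: Divide by 4: 12096 / 4 = 3024
Final result = 3024

3024


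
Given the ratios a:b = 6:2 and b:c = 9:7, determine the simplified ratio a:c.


Given a:b = 6:2 and b:c = 9:7
Make b consistent. Multiply first ratio by 9: a:b = 54:18
Multiply second ratio by 2: b:c = 18:14
Now b = 18 in both, so a:b:c = 54:18:14
Therefore a:c = 54:14
Simplify by GCD: a:c = 27:7

27:7


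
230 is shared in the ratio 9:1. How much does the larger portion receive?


Total parts = 9 + 1 = 10
Value per part = 230 / 10 = 23
First share = 9 * 23 = 207
Second share = 1 * 23 = 23
Larger share = 207

207


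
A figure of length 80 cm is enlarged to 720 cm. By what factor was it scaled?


Original length = 80 cm
Scaled length = 720 cm
Scale factor = 720 / 80
= 9

9


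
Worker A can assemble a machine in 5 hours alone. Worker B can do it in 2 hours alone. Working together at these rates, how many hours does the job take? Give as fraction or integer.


Rate of A = 1/5 job per hour
Rate of B = 1/2 job per hour
Combined rate = 1/5 + 1/2
Find common denominator: (2 + 5)/(5*2) = 7/10
Combined rate = 7/10 job per hour
Time together = 1 / (7/10) = 10/7 hours

10/7


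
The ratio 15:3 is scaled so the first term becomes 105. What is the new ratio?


Original ratio: 15:3
First term target: 105
Scale factor = 105 / 15 = 7
Multiply second term: 3 * 7 = 21
Equivalent ratio = 105:21

105:21


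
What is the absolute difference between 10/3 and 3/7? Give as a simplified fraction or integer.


Simplify: 10/3 = 10/3 and 3/7 = 3/7
Find common denominator: LCD = 21
Convert: 70/21 and 9/21
Difference = |70 - 9|/21 = 61/21
Simplified = 61/21

61/21


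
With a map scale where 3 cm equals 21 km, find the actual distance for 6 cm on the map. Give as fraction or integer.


Map scale: 3 cm = 21 km
Measured distance on map = 6 cm
Set up proportion: 6 * 21 / 3
= 126 / 3
= 42 km

42


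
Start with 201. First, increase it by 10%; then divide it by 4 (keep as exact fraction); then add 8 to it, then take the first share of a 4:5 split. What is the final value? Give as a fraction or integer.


Start with 201.
Step 1: Increase by 10%: 201 * 110/100 = 2211/10
Step 2: Divide by 4: 2211/10 / 4 = 2211/40
Step 3: Add 8: 2211/40+8=2531/40; split 4:5 first = 2531/40*4/9 = 2531/90
Final result = 2531/90

2531/90


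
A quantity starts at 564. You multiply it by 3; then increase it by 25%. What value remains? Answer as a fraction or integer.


Start with 564.
Step 1: Multiply by 3: 564 * 3 = 1692
Step 2: Increase by 25%: 1692 * 125/100 = 2115
Final result = 2115

2115


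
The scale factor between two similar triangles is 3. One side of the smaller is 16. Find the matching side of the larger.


Similar triangles have proportional sides
Scale factor = 3
Smaller side = 16
Corresponding larger side = 16 * 3
= 48

48


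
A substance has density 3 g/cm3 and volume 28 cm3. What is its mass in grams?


Using mass = density * volume
Density = 3 g/cm3
Volume = 28 cm3
Mass = 3 * 28
= 84 g

84


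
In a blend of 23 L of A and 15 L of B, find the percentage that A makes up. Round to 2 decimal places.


Volume of A = 23 L
Volume of B = 15 L
Total volume = 23 + 15 = 38 L
Percentage of A = (23/38) * 100
= 60.53%

60.53


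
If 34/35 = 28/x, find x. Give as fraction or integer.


Setting up: 34/35 = 28/x
Cross multiply: 34 * x = 35 * 28
34x = 980
x = 980/34
x = 490/17

490/17


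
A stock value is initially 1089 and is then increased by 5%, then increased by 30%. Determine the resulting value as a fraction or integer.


Start: 1089
Step 1: increase by 5% => multiply by 105/100
  1089 * 105/100 = 22869/20
Step 2: increase by 30% => multiply by 130/100
  22869/20 * 130/100 = 297297/200
Final value = 297297/200

297297/200


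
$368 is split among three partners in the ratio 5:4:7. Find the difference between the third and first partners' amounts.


Total parts = 5 + 4 + 7 = 16
Value per part = 368 / 16 = 23
Shares: 5*23=115, 4*23=92, 7*23=161
Third share = 161, first share = 115
Difference = |161 - 115| = 46

46


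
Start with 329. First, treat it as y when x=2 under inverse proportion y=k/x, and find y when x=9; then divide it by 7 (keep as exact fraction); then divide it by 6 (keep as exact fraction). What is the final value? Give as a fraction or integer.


Start with 329.
Step 1: Inverse prop: k = (329)*2; new y = k/9 = 329*2/9 = 658/9
Step 2: Divide by 7: 658/9 / 7 = 94/9
Step 3: Divide by 6: 94/9 / 6 = 47/27
Final result = 47/27

47/27


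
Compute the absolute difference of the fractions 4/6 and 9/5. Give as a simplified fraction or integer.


Simplify: 4/6 = 2/3 and 9/5 = 9/5
Find common denominator: LCD = 15
Convert: 10/15 and 27/15
Difference = |10 - 27|/15 = 17/15
Simplified = 17/15

17/15


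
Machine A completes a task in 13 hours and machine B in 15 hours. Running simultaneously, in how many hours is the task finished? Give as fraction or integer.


Rate of A = 1/13 job per hour
Rate of B = 1/15 job per hour
Combined rate = 1/13 + 1/15
Find common denominator: (15 + 13)/(13*15) = 28/195
Combined rate = 28/195 job per hour
Time together = 1 / (28/195) = 195/28 hours

195/28


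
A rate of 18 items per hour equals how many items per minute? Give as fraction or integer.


Converting from per hour to per minute
Rate = 18 items per hour
Divide by 60: 18/60
= 3/10 items per minute

3/10


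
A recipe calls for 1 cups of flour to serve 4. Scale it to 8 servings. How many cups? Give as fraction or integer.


Original: 1 cups for 4 servings
Target servings = 8
Scaling factor = 8/4
New amount = 1 * 8/4
= 8/4
= 2 cups

2


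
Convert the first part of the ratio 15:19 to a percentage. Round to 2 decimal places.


Total parts = 15 + 19 = 34
First part fraction = 15/34
Percentage = (15/34) * 100
= 0.441176 * 100
= 44.12%

44.12


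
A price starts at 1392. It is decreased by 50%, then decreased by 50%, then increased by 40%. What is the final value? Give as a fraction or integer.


Start: 1392
Step 1: decrease by 50% => multiply by 50/100
  1392 * 50/100 = 696
Step 2: decrease by 50% => multiply by 50/100
  696 * 50/100 = 348
Step 3: increase by 40% => multiply by 140/100
  348 * 140/100 = 2436/5
Final value = 2436/5

2436/5


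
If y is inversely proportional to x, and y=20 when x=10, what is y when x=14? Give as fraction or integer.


Inverse proportion: y = k/x
Find k: k = 10 * 20 = 200
Compute y at x=14: y = 200/14
y = 100/7

100/7


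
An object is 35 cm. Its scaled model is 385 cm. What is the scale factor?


Original length = 35 cm
Scaled length = 385 cm
Scale factor = 385 / 35
= 11

11


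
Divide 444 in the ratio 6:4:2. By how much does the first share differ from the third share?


Total parts = 6 + 4 + 2 = 12
Value per part = 444 / 12 = 37
Shares: 6*37=222, 4*37=148, 2*37=74
First share = 222, third share = 74
Difference = |222 - 74| = 148

148


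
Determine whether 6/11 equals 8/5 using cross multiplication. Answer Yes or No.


Cross multiply to check 6/11 = 8/5
Left cross product: 6 * 5 = 30
Right cross product: 11 * 8 = 88
30 != 88
Not equal, so proportions differ => No

No


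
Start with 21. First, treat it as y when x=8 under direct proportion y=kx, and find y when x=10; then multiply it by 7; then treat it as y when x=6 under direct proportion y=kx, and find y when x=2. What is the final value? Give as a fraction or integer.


Start with 21.
Step 1: Direct prop: k = (21)/8; new y = k*10 = 21*10/8 = 105/4
Step 2: Multiply by 7: 105/4 * 7 = 735/4
Step 3: Direct prop: k = (735/4)/6; new y = k*2 = 735/4*2/6 = 245/4
Final result = 245/4

245/4


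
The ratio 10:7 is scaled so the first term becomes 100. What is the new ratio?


Original ratio: 10:7
First term target: 100
Scale factor = 100 / 10 = 10
Multiply second term: 7 * 10 = 70
Equivalent ratio = 100:70

100:70


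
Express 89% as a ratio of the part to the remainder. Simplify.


Part = 89%, Remainder = 11%
Ratio = 89:11
GCD(89, 11) = 1
Simplify: 89:11 = 89:11

89:11


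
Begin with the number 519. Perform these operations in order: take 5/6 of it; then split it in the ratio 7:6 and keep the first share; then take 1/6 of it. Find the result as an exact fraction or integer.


Start with 519.
Step 1: Take 5/6: 519 * 5/6 = 865/2
Step 2: Split 7:6, first share = 865/2 * 7/13 = 6055/26
Step 3: Take 1/6: 6055/26 * 1/6 = 6055/156
Final result = 6055/156

6055/156


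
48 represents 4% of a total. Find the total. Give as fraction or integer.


Given: 48 is 4% of the whole
Set up: 48 = 4/100 * whole
whole = 48 * 100 / 4
whole = 4800 / 4
whole = 1200

1200


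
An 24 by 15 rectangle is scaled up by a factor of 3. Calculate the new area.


Original dimensions: 24 x 15
Enlargement factor = 3
New width = 24 * 3 = 72
New height = 15 * 3 = 45
New area = 72 * 45 = 3240

3240


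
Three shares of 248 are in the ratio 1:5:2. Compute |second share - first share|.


Total parts = 1 + 5 + 2 = 8
Value per part = 248 / 8 = 31
Shares: 1*31=31, 5*31=155, 2*31=62
Second share = 155, first share = 31
Difference = |155 - 31| = 124

124


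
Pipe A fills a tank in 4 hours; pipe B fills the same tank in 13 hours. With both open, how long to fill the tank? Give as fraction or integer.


Rate of A = 1/4 job per hour
Rate of B = 1/13 job per hour
Combined rate = 1/4 + 1/13
Find common denominator: (13 + 4)/(4*13) = 17/52
Combined rate = 17/52 job per hour
Time together = 1 / (17/52) = 52/17 hours

52/17


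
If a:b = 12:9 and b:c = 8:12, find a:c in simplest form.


Given a:b = 12:9 and b:c = 8:12
Make b consistent. Multiply first ratio by 8: a:b = 96:72
Multiply second ratio by 9: b:c = 72:108
Now b = 72 in both, so a:b:c = 96:72:108
Therefore a:c = 96:108
Simplify by GCD: a:c = 8:9

8:9


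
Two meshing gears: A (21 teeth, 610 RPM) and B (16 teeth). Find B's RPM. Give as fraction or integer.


Gear ratio: teeth_A * RPM_A = teeth_B * RPM_B
21 * 610 = 16 * RPM_B
12810 = 16 * RPM_B
RPM_B = 12810 / 16
RPM_B = 6405/8

6405/8


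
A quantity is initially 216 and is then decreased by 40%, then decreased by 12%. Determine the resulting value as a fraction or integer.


Start: 216
Step 1: decrease by 40% => multiply by 60/100
  216 * 60/100 = 648/5
Step 2: decrease by 12% => multiply by 88/100
  648/5 * 88/100 = 14256/125
Final value = 14256/125

14256/125


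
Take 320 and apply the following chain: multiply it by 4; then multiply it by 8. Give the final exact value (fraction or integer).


Start with 320.
Step 1: Multiply by 4: 320 * 4 = 1280
Step 2: Multiply by 8: 1280 * 8 = 10240
Final result = 10240

10240


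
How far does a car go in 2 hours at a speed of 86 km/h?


Using distance = speed * time
Speed = 86 km/h
Time = 2 hours
Distance = 86 * 2
= 172 km

172


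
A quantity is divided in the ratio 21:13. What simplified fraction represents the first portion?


Total parts = 21 + 13 = 34
First part fraction = 21/34
Simplify: 21/34 = 21/34

21/34


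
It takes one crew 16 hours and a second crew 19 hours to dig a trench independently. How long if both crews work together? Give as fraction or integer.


Rate of A = 1/16 job per hour
Rate of B = 1/19 job per hour
Combined rate = 1/16 + 1/19
Find common denominator: (19 + 16)/(16*19) = 35/304
Combined rate = 35/304 job per hour
Time together = 1 / (35/304) = 304/35 hours

304/35


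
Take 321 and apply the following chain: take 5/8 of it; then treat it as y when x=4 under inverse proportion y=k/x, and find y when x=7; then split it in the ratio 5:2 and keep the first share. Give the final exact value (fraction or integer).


Start with 321.
Step 1: Take 5/8: 321 * 5/8 = 1605/8
Step 2: Inverse prop: k = (1605/8)*4; new y = k/7 = 1605/8*4/7 = 1605/14
Step 3: Split 5:2, first share = 1605/14 * 5/7 = 8025/98
Final result = 8025/98

8025/98


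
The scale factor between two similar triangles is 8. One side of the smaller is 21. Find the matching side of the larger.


Similar triangles have proportional sides
Scale factor = 8
Smaller side = 21
Corresponding larger side = 21 * 8
= 168

168
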